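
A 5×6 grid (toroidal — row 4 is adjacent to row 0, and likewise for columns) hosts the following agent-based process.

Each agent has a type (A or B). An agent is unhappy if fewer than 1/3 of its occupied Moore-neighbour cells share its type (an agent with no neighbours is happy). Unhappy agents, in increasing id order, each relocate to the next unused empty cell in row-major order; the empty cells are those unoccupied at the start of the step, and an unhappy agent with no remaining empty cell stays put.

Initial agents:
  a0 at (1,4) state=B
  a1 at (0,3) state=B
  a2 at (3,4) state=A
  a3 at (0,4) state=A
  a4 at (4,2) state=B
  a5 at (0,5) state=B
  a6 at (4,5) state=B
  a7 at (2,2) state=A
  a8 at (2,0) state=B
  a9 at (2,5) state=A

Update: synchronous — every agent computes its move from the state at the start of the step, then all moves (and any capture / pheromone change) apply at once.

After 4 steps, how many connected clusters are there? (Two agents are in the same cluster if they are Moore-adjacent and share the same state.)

4

t=1: a0@(1,4):B a1@(0,3):B a2@(3,4):A a3@(0,0):A a4@(4,2):B a5@(0,5):B a6@(4,5):B a7@(2,2):A a8@(0,1):B a9@(2,5):A
t=2: a0@(1,4):B a1@(0,3):B a2@(3,4):A a3@(0,2):A a4@(4,2):B a5@(0,5):B a6@(4,5):B a7@(2,2):A a8@(0,1):B a9@(2,5):A
t=3: a0@(1,4):B a1@(0,3):B a2@(3,4):A a3@(0,0):A a4@(4,2):B a5@(0,5):B a6@(4,5):B a7@(2,2):A a8@(0,1):B a9@(2,5):A
t=4: a0@(1,4):B a1@(0,3):B a2@(3,4):A a3@(0,2):A a4@(4,2):B a5@(0,5):B a6@(4,5):B a7@(2,2):A a8@(0,1):B a9@(2,5):A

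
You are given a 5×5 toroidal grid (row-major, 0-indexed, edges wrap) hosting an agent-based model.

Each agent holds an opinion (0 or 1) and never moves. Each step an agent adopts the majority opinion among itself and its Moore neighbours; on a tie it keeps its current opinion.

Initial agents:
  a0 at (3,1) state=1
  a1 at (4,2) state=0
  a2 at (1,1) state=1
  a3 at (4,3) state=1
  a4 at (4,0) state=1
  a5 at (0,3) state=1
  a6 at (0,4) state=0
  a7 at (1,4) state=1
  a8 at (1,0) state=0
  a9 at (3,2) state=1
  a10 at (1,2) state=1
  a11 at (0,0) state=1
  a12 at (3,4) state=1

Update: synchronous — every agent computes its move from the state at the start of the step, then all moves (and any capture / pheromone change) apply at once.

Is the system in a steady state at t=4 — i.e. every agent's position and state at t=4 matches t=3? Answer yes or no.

t=1: a0@(3,1):1 a1@(4,2):1 a2@(1,1):1 a3@(4,3):1 a4@(4,0):1 a5@(0,3):1 a6@(0,4):1 a7@(1,4):1 a8@(1,0):1 a9@(3,2):1 a10@(1,2):1 a11@(0,0):1 a12@(3,4):1
t=2: (unchanged — steady state)

yes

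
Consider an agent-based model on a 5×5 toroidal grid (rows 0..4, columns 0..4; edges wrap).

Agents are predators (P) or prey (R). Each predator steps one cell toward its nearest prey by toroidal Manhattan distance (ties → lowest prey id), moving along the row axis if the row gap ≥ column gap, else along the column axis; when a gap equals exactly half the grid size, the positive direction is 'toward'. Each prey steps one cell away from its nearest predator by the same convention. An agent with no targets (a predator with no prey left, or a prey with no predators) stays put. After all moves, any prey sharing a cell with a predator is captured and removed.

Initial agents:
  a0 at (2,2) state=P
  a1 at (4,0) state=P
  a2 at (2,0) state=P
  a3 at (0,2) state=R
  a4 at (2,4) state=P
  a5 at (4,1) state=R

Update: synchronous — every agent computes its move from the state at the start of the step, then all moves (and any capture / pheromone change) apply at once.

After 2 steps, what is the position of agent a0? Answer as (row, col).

(0, 2)

t=1: a0@(1,2):P a1@(4,1):P a2@(3,0):P a3@(4,2):R a4@(1,4):P a5@(4,2):R
t=2: a0@(0,2):P a1@(4,2):P a2@(3,1):P a3@(4,3):R a4@(0,4):P a5@(4,3):R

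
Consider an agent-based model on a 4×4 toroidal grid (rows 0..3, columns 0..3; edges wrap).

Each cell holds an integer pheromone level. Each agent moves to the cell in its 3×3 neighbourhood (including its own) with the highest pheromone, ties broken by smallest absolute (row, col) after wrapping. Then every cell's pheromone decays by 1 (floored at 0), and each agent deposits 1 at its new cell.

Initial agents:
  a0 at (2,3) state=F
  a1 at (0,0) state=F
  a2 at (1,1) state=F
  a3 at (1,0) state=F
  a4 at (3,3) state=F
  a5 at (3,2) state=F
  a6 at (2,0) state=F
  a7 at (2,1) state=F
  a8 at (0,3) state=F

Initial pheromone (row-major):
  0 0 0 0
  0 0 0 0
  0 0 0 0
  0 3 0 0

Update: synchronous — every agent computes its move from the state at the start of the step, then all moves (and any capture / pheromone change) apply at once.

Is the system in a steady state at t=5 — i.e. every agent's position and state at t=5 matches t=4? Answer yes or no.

t=1: a0@(1,0) a1@(3,1) a2@(0,0) a3@(0,0) a4@(0,0) a5@(3,1) a6@(3,1) a7@(3,1) a8@(0,0) | pheromone: 4 0 0 0 / 1 0 0 0 / 0 0 0 0 / 0 6 0 0
t=2: a0@(0,0) a1@(3,1) a2@(3,1) a3@(3,1) a4@(3,1) a5@(3,1) a6@(3,1) a7@(3,1) a8@(3,1) | pheromone: 4 0 0 0 / 0 0 0 0 / 0 0 0 0 / 0 13 0 0
t=3: a0@(3,1) a1@(3,1) a2@(3,1) a3@(3,1) a4@(3,1) a5@(3,1) a6@(3,1) a7@(3,1) a8@(3,1) | pheromone: 3 0 0 0 / 0 0 0 0 / 0 0 0 0 / 0 21 0 0
t=4: a0@(3,1) a1@(3,1) a2@(3,1) a3@(3,1) a4@(3,1) a5@(3,1) a6@(3,1) a7@(3,1) a8@(3,1) | pheromone: 2 0 0 0 / 0 0 0 0 / 0 0 0 0 / 0 29 0 0
t=5: a0@(3,1) a1@(3,1) a2@(3,1) a3@(3,1) a4@(3,1) a5@(3,1) a6@(3,1) a7@(3,1) a8@(3,1) | pheromone: 1 0 0 0 / 0 0 0 0 / 0 0 0 0 / 0 37 0 0

yes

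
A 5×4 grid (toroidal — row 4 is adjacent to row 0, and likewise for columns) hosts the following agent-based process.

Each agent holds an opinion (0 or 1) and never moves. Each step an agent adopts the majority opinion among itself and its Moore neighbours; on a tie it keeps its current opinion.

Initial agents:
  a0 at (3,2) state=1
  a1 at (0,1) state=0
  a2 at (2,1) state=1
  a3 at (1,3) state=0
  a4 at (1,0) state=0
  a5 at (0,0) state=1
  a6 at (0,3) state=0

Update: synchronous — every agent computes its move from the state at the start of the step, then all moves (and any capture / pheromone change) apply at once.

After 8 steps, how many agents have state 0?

t=1: a0@(3,2):1 a1@(0,1):0 a2@(2,1):1 a3@(1,3):0 a4@(1,0):0 a5@(0,0):0 a6@(0,3):0
t=2: (unchanged — steady state)

5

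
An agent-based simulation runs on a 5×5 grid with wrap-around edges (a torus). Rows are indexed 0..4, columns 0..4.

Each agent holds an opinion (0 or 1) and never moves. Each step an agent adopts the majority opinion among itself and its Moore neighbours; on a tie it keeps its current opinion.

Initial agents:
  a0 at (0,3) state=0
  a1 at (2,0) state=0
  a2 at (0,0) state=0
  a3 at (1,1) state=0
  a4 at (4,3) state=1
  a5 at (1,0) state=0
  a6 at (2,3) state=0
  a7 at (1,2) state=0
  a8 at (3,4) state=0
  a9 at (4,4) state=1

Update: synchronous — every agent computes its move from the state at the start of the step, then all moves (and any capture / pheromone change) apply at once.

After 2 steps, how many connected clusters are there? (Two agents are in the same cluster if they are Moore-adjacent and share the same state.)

1

t=1: a0@(0,3):0 a1@(2,0):0 a2@(0,0):0 a3@(1,1):0 a4@(4,3):1 a5@(1,0):0 a6@(2,3):0 a7@(1,2):0 a8@(3,4):0 a9@(4,4):0
t=2: a0@(0,3):0 a1@(2,0):0 a2@(0,0):0 a3@(1,1):0 a4@(4,3):0 a5@(1,0):0 a6@(2,3):0 a7@(1,2):0 a8@(3,4):0 a9@(4,4):0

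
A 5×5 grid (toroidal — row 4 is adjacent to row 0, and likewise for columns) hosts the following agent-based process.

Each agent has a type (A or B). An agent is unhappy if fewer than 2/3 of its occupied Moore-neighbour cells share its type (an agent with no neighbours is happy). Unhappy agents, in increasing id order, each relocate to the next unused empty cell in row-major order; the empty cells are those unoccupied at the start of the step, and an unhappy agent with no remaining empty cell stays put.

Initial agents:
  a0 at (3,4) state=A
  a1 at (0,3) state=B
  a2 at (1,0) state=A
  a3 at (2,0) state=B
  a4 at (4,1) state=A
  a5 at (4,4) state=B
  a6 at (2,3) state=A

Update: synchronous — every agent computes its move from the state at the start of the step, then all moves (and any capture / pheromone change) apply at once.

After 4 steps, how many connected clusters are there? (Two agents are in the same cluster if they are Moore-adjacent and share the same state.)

t=1: a0@(0,0):A a1@(0,3):B a2@(0,1):A a3@(0,2):B a4@(4,1):A a5@(0,4):B a6@(2,3):A
t=2: a0@(0,0):A a1@(0,3):B a2@(0,1):A a3@(1,0):B a4@(4,1):A a5@(1,1):B a6@(2,3):A
t=3: a0@(0,2):A a1@(0,3):B a2@(0,4):A a3@(1,2):B a4@(4,1):A a5@(1,3):B a6@(2,3):A
t=4: a0@(0,0):A a1@(0,1):B a2@(1,0):A a3@(1,1):B a4@(4,1):A a5@(1,4):B a6@(2,0):A

3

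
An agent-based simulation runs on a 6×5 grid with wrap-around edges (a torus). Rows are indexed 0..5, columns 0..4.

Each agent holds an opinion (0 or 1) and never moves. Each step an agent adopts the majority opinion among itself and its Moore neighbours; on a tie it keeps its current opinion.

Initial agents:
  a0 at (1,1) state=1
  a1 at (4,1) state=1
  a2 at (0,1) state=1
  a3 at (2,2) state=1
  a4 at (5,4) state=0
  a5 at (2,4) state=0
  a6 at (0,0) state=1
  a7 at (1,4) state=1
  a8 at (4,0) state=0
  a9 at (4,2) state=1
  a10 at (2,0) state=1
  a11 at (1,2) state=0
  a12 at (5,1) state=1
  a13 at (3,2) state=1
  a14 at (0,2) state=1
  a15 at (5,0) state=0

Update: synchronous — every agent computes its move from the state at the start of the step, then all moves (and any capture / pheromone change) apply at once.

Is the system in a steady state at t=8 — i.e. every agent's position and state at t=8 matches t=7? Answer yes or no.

yes

t=1: a0@(1,1):1 a1@(4,1):1 a2@(0,1):1 a3@(2,2):1 a4@(5,4):0 a5@(2,4):1 a6@(0,0):1 a7@(1,4):1 a8@(4,0):0 a9@(4,2):1 a10@(2,0):1 a11@(1,2):1 a12@(5,1):1 a13@(3,2):1 a14@(0,2):1 a15@(5,0):1
t=2: a0@(1,1):1 a1@(4,1):1 a2@(0,1):1 a3@(2,2):1 a4@(5,4):0 a5@(2,4):1 a6@(0,0):1 a7@(1,4):1 a8@(4,0):1 a9@(4,2):1 a10@(2,0):1 a11@(1,2):1 a12@(5,1):1 a13@(3,2):1 a14@(0,2):1 a15@(5,0):1
t=3: a0@(1,1):1 a1@(4,1):1 a2@(0,1):1 a3@(2,2):1 a4@(5,4):1 a5@(2,4):1 a6@(0,0):1 a7@(1,4):1 a8@(4,0):1 a9@(4,2):1 a10@(2,0):1 a11@(1,2):1 a12@(5,1):1 a13@(3,2):1 a14@(0,2):1 a15@(5,0):1
t=4: (unchanged — steady state)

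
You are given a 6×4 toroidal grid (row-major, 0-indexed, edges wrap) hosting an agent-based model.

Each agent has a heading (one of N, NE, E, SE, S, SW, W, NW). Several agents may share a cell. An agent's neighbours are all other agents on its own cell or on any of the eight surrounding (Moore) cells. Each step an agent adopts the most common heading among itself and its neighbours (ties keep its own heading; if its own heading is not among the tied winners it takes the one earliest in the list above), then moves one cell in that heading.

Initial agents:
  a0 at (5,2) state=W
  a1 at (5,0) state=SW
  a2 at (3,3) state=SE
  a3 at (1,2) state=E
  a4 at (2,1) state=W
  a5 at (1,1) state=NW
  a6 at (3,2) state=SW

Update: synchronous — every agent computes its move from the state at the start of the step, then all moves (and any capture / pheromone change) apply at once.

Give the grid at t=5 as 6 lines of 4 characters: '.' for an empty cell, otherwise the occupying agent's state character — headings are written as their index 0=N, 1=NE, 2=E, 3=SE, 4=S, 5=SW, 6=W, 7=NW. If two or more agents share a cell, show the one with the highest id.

t=1: a0@(5,1):W a1@(0,3):SW a2@(4,0):SE a3@(1,3):E a4@(2,0):W a5@(0,0):NW a6@(4,1):SW
t=2: a0@(5,0):W a1@(1,2):SW a2@(5,1):SE a3@(1,0):E a4@(2,3):W a5@(5,3):NW a6@(5,0):SW
t=3: a0@(5,3):W a1@(2,1):SW a2@(0,2):SE a3@(1,1):E a4@(2,2):W a5@(4,2):NW a6@(0,3):SW
t=4: a0@(5,2):W a1@(3,0):SW a2@(1,3):SE a3@(1,2):E a4@(2,1):W a5@(3,1):NW a6@(1,2):SW
t=5: a0@(5,1):W a1@(4,3):SW a2@(2,0):SE a3@(1,3):E a4@(3,0):SW a5@(2,0):NW a6@(2,1):SW

....
...2
75..
5...
...5
.6..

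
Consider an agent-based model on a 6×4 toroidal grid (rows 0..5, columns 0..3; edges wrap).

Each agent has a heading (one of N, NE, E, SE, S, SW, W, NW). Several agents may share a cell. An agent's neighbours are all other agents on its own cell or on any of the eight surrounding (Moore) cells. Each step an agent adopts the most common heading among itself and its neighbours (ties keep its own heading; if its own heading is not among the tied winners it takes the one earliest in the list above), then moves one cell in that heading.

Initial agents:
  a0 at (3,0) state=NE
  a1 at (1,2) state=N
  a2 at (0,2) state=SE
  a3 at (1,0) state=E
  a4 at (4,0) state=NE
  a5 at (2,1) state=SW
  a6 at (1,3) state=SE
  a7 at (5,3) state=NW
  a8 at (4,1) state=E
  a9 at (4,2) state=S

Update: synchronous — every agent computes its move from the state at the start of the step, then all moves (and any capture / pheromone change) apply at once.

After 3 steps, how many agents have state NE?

6

t=1: a0@(2,1):NE a1@(2,3):SE a2@(1,3):SE a3@(1,1):E a4@(3,1):NE a5@(3,0):SW a6@(2,0):SE a7@(4,2):NW a8@(3,2):NE a9@(5,2):S
t=2: a0@(1,2):NE a1@(3,0):SE a2@(2,0):SE a3@(1,2):E a4@(2,2):NE a5@(2,1):NE a6@(3,1):SE a7@(3,3):NE a8@(2,3):NE a9@(0,2):S
t=3: a0@(0,3):NE a1@(4,1):SE a2@(3,1):SE a3@(0,3):NE a4@(1,3):NE a5@(1,2):NE a6@(4,2):SE a7@(2,0):NE a8@(1,0):NE a9@(1,2):S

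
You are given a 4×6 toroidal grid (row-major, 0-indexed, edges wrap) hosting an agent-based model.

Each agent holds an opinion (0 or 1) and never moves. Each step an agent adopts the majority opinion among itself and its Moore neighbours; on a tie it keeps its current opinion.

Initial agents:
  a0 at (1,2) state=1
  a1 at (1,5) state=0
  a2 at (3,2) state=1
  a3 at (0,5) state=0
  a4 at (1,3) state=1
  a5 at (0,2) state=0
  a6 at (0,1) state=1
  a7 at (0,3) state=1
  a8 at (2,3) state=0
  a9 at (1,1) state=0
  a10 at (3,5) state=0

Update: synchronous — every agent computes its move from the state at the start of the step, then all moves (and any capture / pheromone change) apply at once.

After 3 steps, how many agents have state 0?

t=1: a0@(1,2):1 a1@(1,5):0 a2@(3,2):1 a3@(0,5):0 a4@(1,3):1 a5@(0,2):1 a6@(0,1):1 a7@(0,3):1 a8@(2,3):1 a9@(1,1):0 a10@(3,5):0
t=2: a0@(1,2):1 a1@(1,5):0 a2@(3,2):1 a3@(0,5):0 a4@(1,3):1 a5@(0,2):1 a6@(0,1):1 a7@(0,3):1 a8@(2,3):1 a9@(1,1):1 a10@(3,5):0
t=3: (unchanged — steady state)

3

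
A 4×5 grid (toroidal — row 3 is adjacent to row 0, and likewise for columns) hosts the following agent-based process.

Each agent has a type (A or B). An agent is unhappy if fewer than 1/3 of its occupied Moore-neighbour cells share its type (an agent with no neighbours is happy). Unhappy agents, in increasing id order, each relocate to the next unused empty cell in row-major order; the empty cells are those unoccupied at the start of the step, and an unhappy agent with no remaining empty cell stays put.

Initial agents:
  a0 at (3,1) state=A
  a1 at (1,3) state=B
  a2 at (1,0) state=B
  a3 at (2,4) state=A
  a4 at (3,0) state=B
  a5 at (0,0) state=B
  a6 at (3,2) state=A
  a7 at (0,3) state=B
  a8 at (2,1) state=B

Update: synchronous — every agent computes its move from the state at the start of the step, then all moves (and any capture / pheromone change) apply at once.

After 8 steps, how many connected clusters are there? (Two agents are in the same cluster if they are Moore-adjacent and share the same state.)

t=1: a0@(0,1):A a1@(1,3):B a2@(1,0):B a3@(0,2):A a4@(3,0):B a5@(0,0):B a6@(3,2):A a7@(0,3):B a8@(2,1):B
t=2: (unchanged — steady state)

3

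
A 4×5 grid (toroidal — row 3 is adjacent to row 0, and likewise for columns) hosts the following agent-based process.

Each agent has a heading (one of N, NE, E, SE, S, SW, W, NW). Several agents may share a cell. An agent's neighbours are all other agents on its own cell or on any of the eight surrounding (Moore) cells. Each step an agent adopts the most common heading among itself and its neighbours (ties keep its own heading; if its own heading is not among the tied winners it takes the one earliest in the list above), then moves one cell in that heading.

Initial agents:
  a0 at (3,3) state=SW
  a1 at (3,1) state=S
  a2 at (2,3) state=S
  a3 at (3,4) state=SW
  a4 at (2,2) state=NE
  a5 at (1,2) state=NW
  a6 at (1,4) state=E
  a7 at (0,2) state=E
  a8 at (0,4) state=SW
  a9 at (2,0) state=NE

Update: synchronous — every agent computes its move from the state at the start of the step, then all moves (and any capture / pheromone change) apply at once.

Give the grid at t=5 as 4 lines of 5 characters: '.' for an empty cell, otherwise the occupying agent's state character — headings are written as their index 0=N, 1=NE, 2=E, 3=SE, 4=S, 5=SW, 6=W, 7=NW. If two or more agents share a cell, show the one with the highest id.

t=1: a0@(0,2):SW a1@(2,2):NE a2@(3,2):SW a3@(0,3):SW a4@(3,2):S a5@(0,1):NW a6@(1,0):E a7@(0,3):E a8@(1,3):SW a9@(1,1):NE
t=2: a0@(1,1):SW a1@(1,3):NE a2@(0,1):SW a3@(1,2):SW a4@(0,1):SW a5@(1,0):SW a6@(1,1):E a7@(1,2):SW a8@(2,2):SW a9@(0,2):NE
t=3: a0@(2,0):SW a1@(2,2):SW a2@(1,0):SW a3@(2,1):SW a4@(1,0):SW a5@(2,4):SW a6@(2,0):SW a7@(2,1):SW a8@(3,1):SW a9@(1,1):SW
t=4: a0@(3,4):SW a1@(3,1):SW a2@(2,4):SW a3@(3,0):SW a4@(2,4):SW a5@(3,3):SW a6@(3,4):SW a7@(3,0):SW a8@(0,0):SW a9@(2,0):SW
t=5: a0@(0,3):SW a1@(0,0):SW a2@(3,3):SW a3@(0,4):SW a4@(3,3):SW a5@(0,2):SW a6@(0,3):SW a7@(0,4):SW a8@(1,4):SW a9@(3,4):SW

5.555
....5
.....
...55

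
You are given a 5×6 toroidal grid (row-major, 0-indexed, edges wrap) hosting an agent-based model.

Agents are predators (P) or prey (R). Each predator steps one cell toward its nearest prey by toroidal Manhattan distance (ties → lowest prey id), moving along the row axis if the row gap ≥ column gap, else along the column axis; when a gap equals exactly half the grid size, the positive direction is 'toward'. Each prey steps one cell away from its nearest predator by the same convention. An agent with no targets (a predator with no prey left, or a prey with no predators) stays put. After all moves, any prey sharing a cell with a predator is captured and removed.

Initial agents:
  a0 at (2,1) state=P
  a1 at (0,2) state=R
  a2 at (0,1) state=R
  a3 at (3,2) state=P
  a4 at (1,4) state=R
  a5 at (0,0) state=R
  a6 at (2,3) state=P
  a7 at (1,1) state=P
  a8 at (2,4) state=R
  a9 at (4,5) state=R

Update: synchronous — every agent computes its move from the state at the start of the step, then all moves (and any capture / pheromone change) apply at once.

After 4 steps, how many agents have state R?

6

t=1: a0@(1,1):P a1@(1,2):R a2@(4,1):R a3@(4,2):P a4@(0,4):R a5@(4,0):R a6@(2,4):P a7@(0,1):P a8@(2,5):R a9@(0,5):R
t=2: a0@(1,2):P a1@(1,3):R a2@(4,0):R a3@(4,1):P a4@(4,4):R a5@(4,5):R a6@(2,5):P a7@(4,1):P a8@(2,0):R a9@(0,4):R
t=3: a0@(1,3):P a1@(1,4):R a2@(4,5):R a3@(4,0):P a4@(4,3):R a5@(4,4):R a6@(2,0):P a7@(4,0):P a8@(2,1):R a9@(0,5):R
t=4: a0@(1,4):P a1@(1,5):R a2@(4,4):R a3@(4,5):P a4@(3,3):R a5@(4,3):R a6@(2,1):P a7@(4,5):P a8@(2,2):R a9@(1,5):R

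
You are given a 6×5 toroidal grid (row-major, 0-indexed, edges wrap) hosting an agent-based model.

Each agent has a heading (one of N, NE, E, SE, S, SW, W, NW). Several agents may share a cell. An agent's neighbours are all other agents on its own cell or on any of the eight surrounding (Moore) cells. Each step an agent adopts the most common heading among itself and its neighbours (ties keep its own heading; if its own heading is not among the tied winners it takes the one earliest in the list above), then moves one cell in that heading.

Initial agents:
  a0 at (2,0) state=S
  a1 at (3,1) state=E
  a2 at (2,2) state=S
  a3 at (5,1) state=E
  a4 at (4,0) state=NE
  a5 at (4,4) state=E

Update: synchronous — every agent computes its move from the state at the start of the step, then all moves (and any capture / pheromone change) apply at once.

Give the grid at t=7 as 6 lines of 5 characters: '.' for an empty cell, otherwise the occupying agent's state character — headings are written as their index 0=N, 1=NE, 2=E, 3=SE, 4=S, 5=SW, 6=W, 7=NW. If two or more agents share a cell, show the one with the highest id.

t=1: a0@(3,0):S a1@(4,1):S a2@(3,2):S a3@(5,2):E a4@(4,1):E a5@(4,0):E
t=2: a0@(4,0):S a1@(5,1):S a2@(4,2):S a3@(5,3):E a4@(4,2):E a5@(4,1):E
t=3: a0@(5,0):S a1@(0,1):S a2@(4,3):E a3@(5,4):E a4@(4,3):E a5@(5,1):S
t=4: a0@(0,0):S a1@(1,1):S a2@(4,4):E a3@(5,0):E a4@(4,4):E a5@(0,1):S
t=5: a0@(1,0):S a1@(2,1):S a2@(4,0):E a3@(5,1):E a4@(4,0):E a5@(1,1):S
t=6: a0@(2,0):S a1@(3,1):S a2@(4,1):E a3@(5,2):E a4@(4,1):E a5@(2,1):S
t=7: a0@(3,0):S a1@(4,1):S a2@(4,2):E a3@(5,3):E a4@(4,2):E a5@(3,1):S

.....
.....
.....
44...
.42..
...2.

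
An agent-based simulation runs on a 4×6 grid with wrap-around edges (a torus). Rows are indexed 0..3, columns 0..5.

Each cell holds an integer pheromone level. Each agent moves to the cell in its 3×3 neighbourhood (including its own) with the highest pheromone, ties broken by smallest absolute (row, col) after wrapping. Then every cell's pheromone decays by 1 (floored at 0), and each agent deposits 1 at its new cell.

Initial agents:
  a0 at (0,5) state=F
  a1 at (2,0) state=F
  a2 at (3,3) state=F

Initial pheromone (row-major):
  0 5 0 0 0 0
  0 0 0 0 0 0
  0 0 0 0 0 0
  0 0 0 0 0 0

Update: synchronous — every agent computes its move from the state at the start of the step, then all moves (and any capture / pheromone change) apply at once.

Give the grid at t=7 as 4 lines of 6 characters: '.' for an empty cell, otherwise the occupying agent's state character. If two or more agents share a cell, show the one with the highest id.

t=1: a0@(0,0) a1@(1,0) a2@(0,2) | pheromone: 1 4 1 0 0 0 / 1 0 0 0 0 0 / 0 0 0 0 0 0 / 0 0 0 0 0 0
t=2: a0@(0,1) a1@(0,1) a2@(0,1) | pheromone: 0 6 0 0 0 0 / 0 0 0 0 0 0 / 0 0 0 0 0 0 / 0 0 0 0 0 0
t=3: a0@(0,1) a1@(0,1) a2@(0,1) | pheromone: 0 8 0 0 0 0 / 0 0 0 0 0 0 / 0 0 0 0 0 0 / 0 0 0 0 0 0
t=4: a0@(0,1) a1@(0,1) a2@(0,1) | pheromone: 0 10 0 0 0 0 / 0 0 0 0 0 0 / 0 0 0 0 0 0 / 0 0 0 0 0 0
t=5: a0@(0,1) a1@(0,1) a2@(0,1) | pheromone: 0 12 0 0 0 0 / 0 0 0 0 0 0 / 0 0 0 0 0 0 / 0 0 0 0 0 0
t=6: a0@(0,1) a1@(0,1) a2@(0,1) | pheromone: 0 14 0 0 0 0 / 0 0 0 0 0 0 / 0 0 0 0 0 0 / 0 0 0 0 0 0
t=7: a0@(0,1) a1@(0,1) a2@(0,1) | pheromone: 0 16 0 0 0 0 / 0 0 0 0 0 0 / 0 0 0 0 0 0 / 0 0 0 0 0 0

.F....
......
......
......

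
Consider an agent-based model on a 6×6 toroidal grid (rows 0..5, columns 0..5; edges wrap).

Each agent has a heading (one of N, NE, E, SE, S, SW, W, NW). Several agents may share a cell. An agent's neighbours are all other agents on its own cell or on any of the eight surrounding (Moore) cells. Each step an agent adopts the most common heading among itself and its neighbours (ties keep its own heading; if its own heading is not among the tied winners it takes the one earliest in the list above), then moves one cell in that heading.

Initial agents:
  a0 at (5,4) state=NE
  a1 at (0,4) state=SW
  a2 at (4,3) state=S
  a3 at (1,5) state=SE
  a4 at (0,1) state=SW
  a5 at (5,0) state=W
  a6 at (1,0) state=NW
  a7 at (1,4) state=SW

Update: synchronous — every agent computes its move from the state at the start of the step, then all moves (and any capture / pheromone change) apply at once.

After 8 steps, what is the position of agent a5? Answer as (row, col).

(3, 4)

t=1: a0@(4,5):NE a1@(1,3):SW a2@(5,3):S a3@(2,4):SW a4@(1,0):SW a5@(5,5):W a6@(0,5):NW a7@(2,3):SW
t=2: a0@(3,0):NE a1@(2,2):SW a2@(0,3):S a3@(3,3):SW a4@(2,5):SW a5@(5,4):W a6@(5,4):NW a7@(3,2):SW
t=3: a0@(2,1):NE a1@(3,1):SW a2@(1,3):S a3@(4,2):SW a4@(3,4):SW a5@(5,3):W a6@(4,3):NW a7@(4,1):SW
t=4: a0@(1,2):NE a1@(4,0):SW a2@(2,3):S a3@(5,1):SW a4@(4,3):SW a5@(5,2):W a6@(5,2):SW a7@(5,0):SW
t=5: a0@(0,3):NE a1@(5,5):SW a2@(3,3):S a3@(0,0):SW a4@(5,2):SW a5@(0,1):SW a6@(0,1):SW a7@(0,5):SW
t=6: a0@(5,4):NE a1@(0,4):SW a2@(4,3):S a3@(1,5):SW a4@(0,1):SW a5@(1,0):SW a6@(1,0):SW a7@(1,4):SW
t=7: a0@(4,5):NE a1@(1,3):SW a2@(5,3):S a3@(2,4):SW a4@(1,0):SW a5@(2,5):SW a6@(2,5):SW a7@(2,3):SW
t=8: a0@(3,0):NE a1@(2,2):SW a2@(0,3):S a3@(3,3):SW a4@(2,5):SW a5@(3,4):SW a6@(3,4):SW a7@(3,2):SW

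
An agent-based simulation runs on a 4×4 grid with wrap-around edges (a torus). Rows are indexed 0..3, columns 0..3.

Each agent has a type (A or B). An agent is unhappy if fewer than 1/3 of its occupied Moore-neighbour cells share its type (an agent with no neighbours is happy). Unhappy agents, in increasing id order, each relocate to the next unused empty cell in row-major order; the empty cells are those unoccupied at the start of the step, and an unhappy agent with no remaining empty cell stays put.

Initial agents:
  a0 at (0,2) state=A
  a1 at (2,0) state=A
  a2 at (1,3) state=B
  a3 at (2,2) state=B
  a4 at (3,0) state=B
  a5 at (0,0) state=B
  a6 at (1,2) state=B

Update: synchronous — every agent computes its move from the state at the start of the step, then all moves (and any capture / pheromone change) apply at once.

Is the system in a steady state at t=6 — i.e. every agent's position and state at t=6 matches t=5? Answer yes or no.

no

t=1: a0@(0,1):A a1@(0,3):A a2@(1,3):B a3@(2,2):B a4@(3,0):B a5@(0,0):B a6@(1,2):B
t=2: a0@(0,2):A a1@(1,0):A a2@(1,3):B a3@(2,2):B a4@(3,0):B a5@(0,0):B a6@(1,2):B
t=3: a0@(0,1):A a1@(0,3):A a2@(1,3):B a3@(2,2):B a4@(3,0):B a5@(0,0):B a6@(1,2):B
t=4: a0@(0,2):A a1@(1,0):A a2@(1,3):B a3@(2,2):B a4@(3,0):B a5@(0,0):B a6@(1,2):B
t=5: a0@(0,1):A a1@(0,3):A a2@(1,3):B a3@(2,2):B a4@(3,0):B a5@(0,0):B a6@(1,2):B
t=6: a0@(0,2):A a1@(1,0):A a2@(1,3):B a3@(2,2):B a4@(3,0):B a5@(0,0):B a6@(1,2):B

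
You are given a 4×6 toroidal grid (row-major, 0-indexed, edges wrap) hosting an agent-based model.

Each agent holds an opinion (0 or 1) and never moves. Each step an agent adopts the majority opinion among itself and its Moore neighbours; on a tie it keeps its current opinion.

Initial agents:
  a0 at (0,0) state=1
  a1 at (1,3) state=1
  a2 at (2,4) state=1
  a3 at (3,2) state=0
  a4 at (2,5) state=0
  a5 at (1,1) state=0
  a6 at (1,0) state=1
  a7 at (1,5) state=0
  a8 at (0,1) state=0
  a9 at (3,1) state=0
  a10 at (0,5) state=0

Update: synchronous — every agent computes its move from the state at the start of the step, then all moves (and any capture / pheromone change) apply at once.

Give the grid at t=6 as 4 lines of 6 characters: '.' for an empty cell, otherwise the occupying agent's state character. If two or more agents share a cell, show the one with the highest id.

t=1: a0@(0,0):0 a1@(1,3):1 a2@(2,4):1 a3@(3,2):0 a4@(2,5):0 a5@(1,1):0 a6@(1,0):0 a7@(1,5):0 a8@(0,1):0 a9@(3,1):0 a10@(0,5):0
t=2: (unchanged — steady state)

00...0
00.1.0
....10
.00...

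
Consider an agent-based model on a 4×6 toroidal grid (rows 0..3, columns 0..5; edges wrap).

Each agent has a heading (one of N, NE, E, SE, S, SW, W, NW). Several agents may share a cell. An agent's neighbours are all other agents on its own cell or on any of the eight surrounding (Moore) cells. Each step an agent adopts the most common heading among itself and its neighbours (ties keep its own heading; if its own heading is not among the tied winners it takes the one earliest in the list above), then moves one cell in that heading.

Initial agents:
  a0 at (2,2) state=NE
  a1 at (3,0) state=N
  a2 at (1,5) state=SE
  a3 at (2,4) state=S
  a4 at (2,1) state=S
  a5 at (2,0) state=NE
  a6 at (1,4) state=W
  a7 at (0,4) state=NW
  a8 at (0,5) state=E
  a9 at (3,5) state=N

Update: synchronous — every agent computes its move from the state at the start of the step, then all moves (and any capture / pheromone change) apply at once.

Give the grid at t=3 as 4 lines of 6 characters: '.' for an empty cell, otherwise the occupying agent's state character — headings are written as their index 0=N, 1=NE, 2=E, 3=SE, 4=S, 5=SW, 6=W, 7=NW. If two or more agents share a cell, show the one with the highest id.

t=1: a0@(1,3):NE a1@(2,0):N a2@(2,0):SE a3@(3,4):S a4@(1,2):NE a5@(1,0):N a6@(1,3):W a7@(3,3):NW a8@(3,5):N a9@(2,5):N
t=2: a0@(0,4):NE a1@(1,0):N a2@(1,0):N a3@(2,4):N a4@(0,3):NE a5@(0,0):N a6@(0,4):NE a7@(2,2):NW a8@(2,5):N a9@(1,5):N
t=3: a0@(3,5):NE a1@(0,0):N a2@(0,0):N a3@(1,4):N a4@(3,4):NE a5@(3,0):N a6@(3,5):NE a7@(1,1):NW a8@(1,5):N a9@(0,5):N

0....0
.7..00
......
0...11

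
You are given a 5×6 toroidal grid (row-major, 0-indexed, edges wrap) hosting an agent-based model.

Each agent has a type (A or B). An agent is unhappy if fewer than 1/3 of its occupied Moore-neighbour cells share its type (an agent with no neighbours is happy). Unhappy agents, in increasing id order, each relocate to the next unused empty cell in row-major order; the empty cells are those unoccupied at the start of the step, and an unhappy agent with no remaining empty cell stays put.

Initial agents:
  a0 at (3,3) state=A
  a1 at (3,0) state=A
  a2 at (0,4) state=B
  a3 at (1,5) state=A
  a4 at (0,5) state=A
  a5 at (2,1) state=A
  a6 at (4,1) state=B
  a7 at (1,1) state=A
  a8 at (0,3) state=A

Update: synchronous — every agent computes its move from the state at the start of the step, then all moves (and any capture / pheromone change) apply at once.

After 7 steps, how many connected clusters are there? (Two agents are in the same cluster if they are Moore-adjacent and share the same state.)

5

t=1: a0@(3,3):A a1@(3,0):A a2@(0,0):B a3@(1,5):A a4@(0,5):A a5@(2,1):A a6@(0,1):B a7@(1,1):A a8@(0,2):A
t=2: a0@(3,3):A a1@(3,0):A a2@(0,3):B a3@(1,5):A a4@(0,5):A a5@(2,1):A a6@(0,1):B a7@(1,1):A a8@(0,2):A
t=3: a0@(3,3):A a1@(3,0):A a2@(0,0):B a3@(1,5):A a4@(0,5):A a5@(2,1):A a6@(0,4):B a7@(1,1):A a8@(0,2):A
t=4: a0@(3,3):A a1@(3,0):A a2@(0,1):B a3@(1,5):A a4@(0,5):A a5@(2,1):A a6@(0,3):B a7@(1,1):A a8@(0,2):A
t=5: a0@(3,3):A a1@(3,0):A a2@(0,0):B a3@(1,5):A a4@(0,5):A a5@(2,1):A a6@(0,4):B a7@(1,1):A a8@(0,2):A
t=6: a0@(3,3):A a1@(3,0):A a2@(0,1):B a3@(1,5):A a4@(0,5):A a5@(2,1):A a6@(0,3):B a7@(1,1):A a8@(0,2):A
t=7: a0@(3,3):A a1@(3,0):A a2@(0,0):B a3@(1,5):A a4@(0,5):A a5@(2,1):A a6@(0,4):B a7@(1,1):A a8@(0,2):A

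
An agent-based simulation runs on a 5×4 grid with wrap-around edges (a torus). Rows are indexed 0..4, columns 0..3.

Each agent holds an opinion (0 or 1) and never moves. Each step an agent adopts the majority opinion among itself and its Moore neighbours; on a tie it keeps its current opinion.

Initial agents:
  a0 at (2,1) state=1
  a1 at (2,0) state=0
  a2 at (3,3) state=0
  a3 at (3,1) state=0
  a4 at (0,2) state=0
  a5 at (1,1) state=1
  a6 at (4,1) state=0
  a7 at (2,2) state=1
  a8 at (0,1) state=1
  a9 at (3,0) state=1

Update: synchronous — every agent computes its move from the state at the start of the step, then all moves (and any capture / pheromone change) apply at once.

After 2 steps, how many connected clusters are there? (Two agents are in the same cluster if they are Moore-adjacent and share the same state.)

2

t=1: a0@(2,1):1 a1@(2,0):0 a2@(3,3):0 a3@(3,1):0 a4@(0,2):0 a5@(1,1):1 a6@(4,1):0 a7@(2,2):1 a8@(0,1):1 a9@(3,0):0
t=2: (unchanged — steady state)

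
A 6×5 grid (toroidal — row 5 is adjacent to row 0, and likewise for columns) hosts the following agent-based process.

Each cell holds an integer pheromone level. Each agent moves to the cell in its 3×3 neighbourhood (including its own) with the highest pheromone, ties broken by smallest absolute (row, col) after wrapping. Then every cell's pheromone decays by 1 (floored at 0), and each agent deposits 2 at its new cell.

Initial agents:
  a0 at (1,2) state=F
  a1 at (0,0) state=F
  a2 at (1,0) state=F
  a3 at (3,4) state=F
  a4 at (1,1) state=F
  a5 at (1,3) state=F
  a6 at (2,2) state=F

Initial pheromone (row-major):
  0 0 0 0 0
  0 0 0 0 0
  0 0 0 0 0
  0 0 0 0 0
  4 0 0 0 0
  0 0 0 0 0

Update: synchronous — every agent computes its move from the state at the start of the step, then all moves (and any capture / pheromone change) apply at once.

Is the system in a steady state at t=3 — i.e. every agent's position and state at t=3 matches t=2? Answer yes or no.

no

t=1: a0@(0,1) a1@(0,0) a2@(0,0) a3@(4,0) a4@(0,0) a5@(0,2) a6@(1,1) | pheromone: 6 2 2 0 0 / 0 2 0 0 0 / 0 0 0 0 0 / 0 0 0 0 0 / 5 0 0 0 0 / 0 0 0 0 0
t=2: a0@(0,0) a1@(0,0) a2@(0,0) a3@(4,0) a4@(0,0) a5@(0,1) a6@(0,0) | pheromone: 15 3 1 0 0 / 0 1 0 0 0 / 0 0 0 0 0 / 0 0 0 0 0 / 6 0 0 0 0 / 0 0 0 0 0
t=3: a0@(0,0) a1@(0,0) a2@(0,0) a3@(4,0) a4@(0,0) a5@(0,0) a6@(0,0) | pheromone: 26 2 0 0 0 / 0 0 0 0 0 / 0 0 0 0 0 / 0 0 0 0 0 / 7 0 0 0 0 / 0 0 0 0 0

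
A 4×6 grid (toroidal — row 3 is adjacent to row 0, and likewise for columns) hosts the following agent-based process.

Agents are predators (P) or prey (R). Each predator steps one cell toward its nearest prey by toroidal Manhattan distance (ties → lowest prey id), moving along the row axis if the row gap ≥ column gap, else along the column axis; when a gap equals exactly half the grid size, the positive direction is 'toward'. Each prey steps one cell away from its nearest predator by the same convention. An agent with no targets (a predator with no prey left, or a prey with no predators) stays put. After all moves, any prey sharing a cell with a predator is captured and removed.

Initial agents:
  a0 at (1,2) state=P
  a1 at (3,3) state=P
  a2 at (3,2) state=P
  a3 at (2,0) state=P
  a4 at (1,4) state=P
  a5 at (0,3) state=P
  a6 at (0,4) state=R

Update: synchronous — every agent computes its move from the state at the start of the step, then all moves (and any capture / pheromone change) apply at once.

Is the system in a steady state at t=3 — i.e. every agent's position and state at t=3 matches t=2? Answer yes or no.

t=1: a0@(1,3):P a1@(0,3):P a2@(3,3):P a3@(3,0):P a4@(0,4):P a5@(0,4):P a6@(3,4):R
t=2: a0@(2,3):P a1@(3,3):P a2@(3,4):P a3@(3,5):P a4@(3,4):P a5@(3,4):P
t=3: (unchanged — steady state)

yes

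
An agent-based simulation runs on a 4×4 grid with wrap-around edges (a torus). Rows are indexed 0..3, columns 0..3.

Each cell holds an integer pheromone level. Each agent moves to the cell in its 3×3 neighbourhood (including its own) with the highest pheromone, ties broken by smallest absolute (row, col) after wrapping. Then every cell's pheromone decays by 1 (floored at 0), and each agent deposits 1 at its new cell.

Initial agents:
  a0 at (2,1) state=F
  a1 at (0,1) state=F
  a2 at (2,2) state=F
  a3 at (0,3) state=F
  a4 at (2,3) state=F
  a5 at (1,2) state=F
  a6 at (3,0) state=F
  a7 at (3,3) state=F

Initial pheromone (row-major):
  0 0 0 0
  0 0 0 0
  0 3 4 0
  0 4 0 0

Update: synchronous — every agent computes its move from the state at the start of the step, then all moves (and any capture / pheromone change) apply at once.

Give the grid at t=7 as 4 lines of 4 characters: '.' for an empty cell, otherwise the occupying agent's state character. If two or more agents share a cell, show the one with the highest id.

t=1: a0@(2,2) a1@(3,1) a2@(2,2) a3@(0,0) a4@(2,2) a5@(2,2) a6@(3,1) a7@(2,2) | pheromone: 1 0 0 0 / 0 0 0 0 / 0 2 8 0 / 0 5 0 0
t=2: a0@(2,2) a1@(2,2) a2@(2,2) a3@(3,1) a4@(2,2) a5@(2,2) a6@(2,2) a7@(2,2) | pheromone: 0 0 0 0 / 0 0 0 0 / 0 1 14 0 / 0 5 0 0
t=3: a0@(2,2) a1@(2,2) a2@(2,2) a3@(2,2) a4@(2,2) a5@(2,2) a6@(2,2) a7@(2,2) | pheromone: 0 0 0 0 / 0 0 0 0 / 0 0 21 0 / 0 4 0 0
t=4: a0@(2,2) a1@(2,2) a2@(2,2) a3@(2,2) a4@(2,2) a5@(2,2) a6@(2,2) a7@(2,2) | pheromone: 0 0 0 0 / 0 0 0 0 / 0 0 28 0 / 0 3 0 0
t=5: a0@(2,2) a1@(2,2) a2@(2,2) a3@(2,2) a4@(2,2) a5@(2,2) a6@(2,2) a7@(2,2) | pheromone: 0 0 0 0 / 0 0 0 0 / 0 0 35 0 / 0 2 0 0
t=6: a0@(2,2) a1@(2,2) a2@(2,2) a3@(2,2) a4@(2,2) a5@(2,2) a6@(2,2) a7@(2,2) | pheromone: 0 0 0 0 / 0 0 0 0 / 0 0 42 0 / 0 1 0 0
t=7: a0@(2,2) a1@(2,2) a2@(2,2) a3@(2,2) a4@(2,2) a5@(2,2) a6@(2,2) a7@(2,2) | pheromone: 0 0 0 0 / 0 0 0 0 / 0 0 49 0 / 0 0 0 0

....
....
..F.
....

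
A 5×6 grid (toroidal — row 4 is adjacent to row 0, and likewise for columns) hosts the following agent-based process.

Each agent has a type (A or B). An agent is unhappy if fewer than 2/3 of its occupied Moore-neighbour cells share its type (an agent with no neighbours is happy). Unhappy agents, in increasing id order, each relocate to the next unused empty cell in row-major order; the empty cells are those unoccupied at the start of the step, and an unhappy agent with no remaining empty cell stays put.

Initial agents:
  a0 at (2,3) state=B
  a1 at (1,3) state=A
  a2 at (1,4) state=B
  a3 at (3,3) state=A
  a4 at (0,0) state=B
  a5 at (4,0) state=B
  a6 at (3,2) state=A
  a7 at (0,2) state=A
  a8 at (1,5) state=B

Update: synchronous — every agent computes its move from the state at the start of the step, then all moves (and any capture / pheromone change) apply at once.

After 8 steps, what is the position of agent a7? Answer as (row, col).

t=1: a0@(0,1):B a1@(0,3):A a2@(1,4):B a3@(0,4):A a4@(0,0):B a5@(4,0):B a6@(0,5):A a7@(0,2):A a8@(1,5):B
t=2: a0@(0,1):B a1@(0,3):A a2@(1,0):B a3@(1,1):A a4@(0,0):B a5@(4,0):B a6@(1,2):A a7@(1,3):A a8@(2,0):B
t=3: a0@(0,2):B a1@(0,3):A a2@(1,0):B a3@(0,4):A a4@(0,0):B a5@(4,0):B a6@(1,2):A a7@(1,3):A a8@(0,5):B
t=4: a0@(0,1):B a1@(0,3):A a2@(1,0):B a3@(0,4):A a4@(0,0):B a5@(4,0):B a6@(1,2):A a7@(1,3):A a8@(0,5):B
t=5: (unchanged — steady state)

(1, 3)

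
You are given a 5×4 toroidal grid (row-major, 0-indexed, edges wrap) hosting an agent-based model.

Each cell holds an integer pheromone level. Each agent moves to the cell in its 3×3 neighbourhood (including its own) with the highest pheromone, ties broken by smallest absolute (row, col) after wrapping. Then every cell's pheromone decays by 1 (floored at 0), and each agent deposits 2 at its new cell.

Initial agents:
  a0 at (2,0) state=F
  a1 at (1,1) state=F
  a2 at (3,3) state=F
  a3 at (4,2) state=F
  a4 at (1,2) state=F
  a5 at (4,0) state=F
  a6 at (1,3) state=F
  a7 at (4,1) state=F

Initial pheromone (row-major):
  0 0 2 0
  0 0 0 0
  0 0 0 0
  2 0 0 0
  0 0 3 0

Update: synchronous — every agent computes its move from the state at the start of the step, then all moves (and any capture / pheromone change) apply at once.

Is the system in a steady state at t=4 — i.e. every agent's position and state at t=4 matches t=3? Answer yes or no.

yes

t=1: a0@(3,0) a1@(0,2) a2@(4,2) a3@(4,2) a4@(0,2) a5@(3,0) a6@(0,2) a7@(4,2) | pheromone: 0 0 7 0 / 0 0 0 0 / 0 0 0 0 / 5 0 0 0 / 0 0 8 0
t=2: a0@(3,0) a1@(4,2) a2@(4,2) a3@(4,2) a4@(4,2) a5@(3,0) a6@(4,2) a7@(4,2) | pheromone: 0 0 6 0 / 0 0 0 0 / 0 0 0 0 / 8 0 0 0 / 0 0 19 0
t=3: a0@(3,0) a1@(4,2) a2@(4,2) a3@(4,2) a4@(4,2) a5@(3,0) a6@(4,2) a7@(4,2) | pheromone: 0 0 5 0 / 0 0 0 0 / 0 0 0 0 / 11 0 0 0 / 0 0 30 0
t=4: a0@(3,0) a1@(4,2) a2@(4,2) a3@(4,2) a4@(4,2) a5@(3,0) a6@(4,2) a7@(4,2) | pheromone: 0 0 4 0 / 0 0 0 0 / 0 0 0 0 / 14 0 0 0 / 0 0 41 0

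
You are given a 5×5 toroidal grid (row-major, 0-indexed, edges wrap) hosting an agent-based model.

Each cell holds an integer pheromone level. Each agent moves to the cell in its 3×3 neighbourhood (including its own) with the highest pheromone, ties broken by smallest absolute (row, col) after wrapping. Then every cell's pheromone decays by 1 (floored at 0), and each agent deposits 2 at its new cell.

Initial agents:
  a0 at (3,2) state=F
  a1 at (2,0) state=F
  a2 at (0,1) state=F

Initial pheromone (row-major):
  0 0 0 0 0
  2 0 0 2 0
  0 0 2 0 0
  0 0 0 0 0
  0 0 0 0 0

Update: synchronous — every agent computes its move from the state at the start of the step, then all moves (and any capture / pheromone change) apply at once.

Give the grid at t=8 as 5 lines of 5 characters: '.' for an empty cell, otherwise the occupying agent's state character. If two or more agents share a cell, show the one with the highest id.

.....
F....
..F..
.....
.....

t=1: a0@(2,2) a1@(1,0) a2@(1,0) | pheromone: 0 0 0 0 0 / 5 0 0 1 0 / 0 0 3 0 0 / 0 0 0 0 0 / 0 0 0 0 0
t=2: a0@(2,2) a1@(1,0) a2@(1,0) | pheromone: 0 0 0 0 0 / 8 0 0 0 0 / 0 0 4 0 0 / 0 0 0 0 0 / 0 0 0 0 0
t=3: a0@(2,2) a1@(1,0) a2@(1,0) | pheromone: 0 0 0 0 0 / 11 0 0 0 0 / 0 0 5 0 0 / 0 0 0 0 0 / 0 0 0 0 0
t=4: a0@(2,2) a1@(1,0) a2@(1,0) | pheromone: 0 0 0 0 0 / 14 0 0 0 0 / 0 0 6 0 0 / 0 0 0 0 0 / 0 0 0 0 0
t=5: a0@(2,2) a1@(1,0) a2@(1,0) | pheromone: 0 0 0 0 0 / 17 0 0 0 0 / 0 0 7 0 0 / 0 0 0 0 0 / 0 0 0 0 0
t=6: a0@(2,2) a1@(1,0) a2@(1,0) | pheromone: 0 0 0 0 0 / 20 0 0 0 0 / 0 0 8 0 0 / 0 0 0 0 0 / 0 0 0 0 0
t=7: a0@(2,2) a1@(1,0) a2@(1,0) | pheromone: 0 0 0 0 0 / 23 0 0 0 0 / 0 0 9 0 0 / 0 0 0 0 0 / 0 0 0 0 0
t=8: a0@(2,2) a1@(1,0) a2@(1,0) | pheromone: 0 0 0 0 0 / 26 0 0 0 0 / 0 0 10 0 0 / 0 0 0 0 0 / 0 0 0 0 0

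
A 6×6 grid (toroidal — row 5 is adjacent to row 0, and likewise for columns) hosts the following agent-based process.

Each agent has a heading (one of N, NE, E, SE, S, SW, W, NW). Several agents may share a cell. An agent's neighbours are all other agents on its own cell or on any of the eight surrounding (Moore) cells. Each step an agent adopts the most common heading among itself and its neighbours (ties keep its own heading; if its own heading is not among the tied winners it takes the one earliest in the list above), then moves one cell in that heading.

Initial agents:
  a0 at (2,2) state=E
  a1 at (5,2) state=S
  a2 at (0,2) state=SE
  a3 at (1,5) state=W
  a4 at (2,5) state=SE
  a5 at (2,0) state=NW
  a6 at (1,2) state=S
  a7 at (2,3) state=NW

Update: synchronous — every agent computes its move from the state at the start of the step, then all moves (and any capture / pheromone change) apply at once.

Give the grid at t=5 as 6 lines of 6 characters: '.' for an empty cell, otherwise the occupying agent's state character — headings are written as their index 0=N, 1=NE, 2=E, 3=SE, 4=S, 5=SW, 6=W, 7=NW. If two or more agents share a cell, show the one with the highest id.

t=1: a0@(2,3):E a1@(0,2):S a2@(1,2):S a3@(1,4):W a4@(3,0):SE a5@(1,5):NW a6@(2,2):S a7@(1,2):NW
t=2: a0@(3,3):S a1@(1,2):S a2@(2,2):S a3@(1,3):W a4@(4,1):SE a5@(0,4):NW a6@(3,2):S a7@(2,2):S
t=3: a0@(4,3):S a1@(2,2):S a2@(3,2):S a3@(2,3):S a4@(5,2):SE a5@(5,3):NW a6@(4,2):S a7@(3,2):S
t=4: a0@(5,3):S a1@(3,2):S a2@(4,2):S a3@(3,3):S a4@(0,2):S a5@(0,3):S a6@(5,2):S a7@(4,2):S
t=5: a0@(0,3):S a1@(4,2):S a2@(5,2):S a3@(4,3):S a4@(1,2):S a5@(1,3):S a6@(0,2):S a7@(5,2):S

..44..
..44..
......
......
..44..
..4...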